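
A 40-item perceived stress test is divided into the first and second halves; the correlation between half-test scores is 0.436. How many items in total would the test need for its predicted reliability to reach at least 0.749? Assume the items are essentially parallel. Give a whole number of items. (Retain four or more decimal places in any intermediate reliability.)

78

Corrected full-test reliability: r_full = 2 × 0.436 / (1 + 0.436) ≈ 0.6072
n = r_tgt(1 − r_full) / [r_full(1 − r_tgt)] = 0.749 × 0.3928 / (0.6072 × 0.251) ≈ 1.9304
Required items = 1.9304 × 40 = 77.22, so 78 items.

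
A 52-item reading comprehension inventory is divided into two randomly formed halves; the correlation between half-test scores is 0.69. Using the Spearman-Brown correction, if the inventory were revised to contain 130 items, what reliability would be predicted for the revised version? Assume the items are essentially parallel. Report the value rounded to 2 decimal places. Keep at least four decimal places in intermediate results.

0.92

Full-test reliability from the split-half r: r_full = 2(0.69)/(1 + 0.69) = 0.8166
Length factor from 52 to 130 items: n = 130/52 = 2.5000
r_new = n·r_full / (1 + (n − 1)·r_full) = 2.0415 / 2.2249 ≈ 0.9176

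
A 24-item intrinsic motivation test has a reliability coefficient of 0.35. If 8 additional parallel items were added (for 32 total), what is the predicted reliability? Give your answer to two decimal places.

0.42

n = 32/24 = 1.3333
r_new = 1.3333·0.35 / [1 + (1.3333 − 1)·0.35]
     = 0.4667 / 1.1167 = 0.4179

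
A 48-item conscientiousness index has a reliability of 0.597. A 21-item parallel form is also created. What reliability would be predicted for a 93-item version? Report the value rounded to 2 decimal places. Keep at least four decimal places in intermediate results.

0.74

Only the ratio of lengths matters: n = 93/48 = 1.9375
r_{93} = n·r / (1 + (n − 1)·r) = 1.1567 / 1.5597 ≈ 0.7416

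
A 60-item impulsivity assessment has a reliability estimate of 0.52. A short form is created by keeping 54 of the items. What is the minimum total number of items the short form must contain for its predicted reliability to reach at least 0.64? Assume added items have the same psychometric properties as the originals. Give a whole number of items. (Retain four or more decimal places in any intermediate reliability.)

99

First, r for the 54-item form: n = 54/60 = 0.9000, so r_54 = 0.9000·0.52/(1 + (0.9000 − 1)·0.52) = 0.4937
Length factor from the short form to reach 0.64: n' = 0.64(1 − 0.4937) / [0.4937(1 − 0.64)] ≈ 1.8231
Items = 1.8231 × 54 ≈ 98.45 → 99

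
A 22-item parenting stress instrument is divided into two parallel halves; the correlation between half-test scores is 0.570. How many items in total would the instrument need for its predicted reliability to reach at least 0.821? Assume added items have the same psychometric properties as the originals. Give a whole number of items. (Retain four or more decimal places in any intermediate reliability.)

r_full = 2(0.570)/(1 + 0.570) = 0.7261
n = r_tgt(1 − r_full) / [r_full(1 − r_tgt)] = 0.821 × 0.2739 / (0.7261 × 0.179) ≈ 1.7302
Required items = 1.7302 × 22 = 38.06, so 39 items.

39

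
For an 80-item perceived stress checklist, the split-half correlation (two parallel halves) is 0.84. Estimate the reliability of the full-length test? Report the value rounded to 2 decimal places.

Apply the Spearman-Brown correction with n = 2:
r_full = 2(0.84) / (1 + 0.84)
       = 1.6800 / 1.8400 = 0.9130

0.91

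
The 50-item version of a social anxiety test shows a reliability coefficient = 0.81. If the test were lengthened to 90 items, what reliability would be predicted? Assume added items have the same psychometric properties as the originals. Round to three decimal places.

The new length is 90/50 = 1.8 times the old.
r_new = (1.8 × 0.81) / (1 + (1.8 − 1) × 0.81)
r_new = 1.4580 / 1.6480 ≈ 0.8847

0.885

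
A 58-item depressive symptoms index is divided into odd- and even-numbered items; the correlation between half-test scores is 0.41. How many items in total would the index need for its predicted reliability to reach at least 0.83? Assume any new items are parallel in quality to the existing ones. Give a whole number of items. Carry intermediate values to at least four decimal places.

Corrected full-test reliability: r_full = 2 × 0.41 / (1 + 0.41) ≈ 0.5816
Solve Spearman-Brown for n: n = 0.83(1 − 0.5816) / [0.5816(1 − 0.83)] = 3.5123
Items = 3.5123 × 58 ≈ 203.71 → 204

204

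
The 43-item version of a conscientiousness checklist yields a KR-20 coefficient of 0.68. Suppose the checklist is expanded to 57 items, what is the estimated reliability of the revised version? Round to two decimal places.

Length ratio n = 57/43 = 1.3256
r_new = (1.3256 × 0.68) / (1 + (1.3256 − 1) × 0.68)
r_new = 0.9014 / 1.2214 ≈ 0.7380

0.74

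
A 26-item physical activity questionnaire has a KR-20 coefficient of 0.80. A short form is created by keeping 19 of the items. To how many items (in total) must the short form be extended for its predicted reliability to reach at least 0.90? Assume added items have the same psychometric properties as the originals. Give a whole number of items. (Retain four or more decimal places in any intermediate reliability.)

First, r for the 19-item form: n = 19/26 = 0.7308, so r_19 = 0.7308·0.80/(1 + (0.7308 − 1)·0.80) = 0.7451
Length factor from the short form to reach 0.90: n' = 0.90(1 − 0.7451) / [0.7451(1 − 0.90)] ≈ 3.0789
Total items = 3.0789 × 19 = 58.50, rounded up to 59.

59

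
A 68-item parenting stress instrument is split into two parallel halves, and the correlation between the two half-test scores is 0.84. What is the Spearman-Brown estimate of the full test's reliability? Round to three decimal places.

The full test is twice the length of either half (n = 2).
r_full = 2r_hh / (1 + r_hh) = 2 × 0.84 / (1 + 0.84)
r_full = 1.6800 / 1.8400 ≈ 0.9130

0.913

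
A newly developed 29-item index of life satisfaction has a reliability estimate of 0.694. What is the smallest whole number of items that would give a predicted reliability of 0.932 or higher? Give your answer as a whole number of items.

n = 0.932(1 − 0.694) / [0.694(1 − 0.932)]
n = 0.285192 / 0.047192 ≈ 6.0432
Items needed = n × 29 = 6.0432 × 29 ≈ 175.25 → round up to 176

176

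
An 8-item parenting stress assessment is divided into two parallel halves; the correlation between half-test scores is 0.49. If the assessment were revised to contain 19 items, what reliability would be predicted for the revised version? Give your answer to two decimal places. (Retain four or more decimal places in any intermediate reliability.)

0.82

First correct the split-half correlation to full-test reliability: r_full = 2 × 0.49 / (1 + 0.49) ≈ 0.6577
Length factor from 8 to 19 items: n = 19/8 = 2.3750
r_new = n·r_full / (1 + (n − 1)·r_full) = 1.5620 / 1.9043 ≈ 0.8202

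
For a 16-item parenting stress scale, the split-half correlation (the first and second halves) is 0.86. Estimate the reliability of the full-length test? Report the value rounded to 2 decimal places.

0.92

Each half is half the length of the full test, so the full test is n = 2 times a half.
r_full = 2(0.86) / (1 + 0.86)
       = 1.7200 / 1.8600 = 0.9247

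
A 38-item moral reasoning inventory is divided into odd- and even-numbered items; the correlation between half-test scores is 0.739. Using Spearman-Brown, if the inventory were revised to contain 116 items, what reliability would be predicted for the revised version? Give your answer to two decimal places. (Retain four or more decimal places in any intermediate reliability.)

Spearman-Brown correction (n = 2): r_full = 2·0.739/(1 + 0.739) = 0.8499
Length factor from 38 to 116 items: n = 116/38 = 3.0526
r_new = n·r_full / (1 + (n − 1)·r_full) = 2.5944 / 2.7445 ≈ 0.9453

0.95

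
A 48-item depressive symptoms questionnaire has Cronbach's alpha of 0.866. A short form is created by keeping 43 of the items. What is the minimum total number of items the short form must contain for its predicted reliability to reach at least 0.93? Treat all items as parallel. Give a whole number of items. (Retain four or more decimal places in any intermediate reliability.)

99

Short-form reliability: n = 43/48 = 0.8958; r_43 = n·r/(1+(n−1)r) ≈ 0.8527
Length factor from the short form to reach 0.93: n' = 0.93(1 − 0.8527) / [0.8527(1 − 0.93)] ≈ 2.2950
Items = 2.2950 × 43 ≈ 98.69 → 99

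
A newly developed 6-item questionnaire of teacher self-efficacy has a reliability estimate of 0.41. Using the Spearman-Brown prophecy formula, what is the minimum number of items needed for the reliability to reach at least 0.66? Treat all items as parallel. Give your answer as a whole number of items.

17

n = [0.66 × 0.59] / [0.41 × 0.34]
  = 0.3894 / 0.1394 = 2.7934
Items needed = n × 6 = 2.7934 × 6 ≈ 16.76 → round up to 17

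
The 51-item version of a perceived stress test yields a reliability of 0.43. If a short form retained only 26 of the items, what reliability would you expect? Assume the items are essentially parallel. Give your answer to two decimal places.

0.28

The new length is 26/51 = 0.5098 times the old.
r_new = (0.5098 × 0.43) / (1 + (0.5098 − 1) × 0.43)
r_new = 0.2192 / 0.7892 ≈ 0.2777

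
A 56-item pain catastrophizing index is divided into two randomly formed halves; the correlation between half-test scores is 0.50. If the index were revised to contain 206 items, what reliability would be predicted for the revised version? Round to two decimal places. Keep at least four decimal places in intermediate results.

Spearman-Brown correction (n = 2): r_full = 2·0.50/(1 + 0.50) = 0.6667
Length factor from 56 to 206 items: n = 206/56 = 3.6786
r_new = n·r_full / (1 + (n − 1)·r_full) = 2.4525 / 2.7858 ≈ 0.8804

0.88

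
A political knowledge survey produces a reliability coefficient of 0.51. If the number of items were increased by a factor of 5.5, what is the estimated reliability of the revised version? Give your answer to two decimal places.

Apply the Spearman-Brown prophecy formula, r' = nr / [1 + (n − 1)r]:
r_new = (5.5 × 0.51) / (1 + (5.5 − 1) × 0.51)
r_new = 2.8050 / 3.2950 ≈ 0.8513

0.85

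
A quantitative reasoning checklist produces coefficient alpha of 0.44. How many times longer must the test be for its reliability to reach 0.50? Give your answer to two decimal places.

n = [0.50 × 0.56] / [0.44 × 0.50]
n = 0.2800 / 0.2200 ≈ 1.2727

1.27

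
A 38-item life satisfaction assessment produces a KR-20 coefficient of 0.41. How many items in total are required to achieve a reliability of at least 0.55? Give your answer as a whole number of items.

67

n = [0.55 × 0.59] / [0.41 × 0.45]
  = 0.3245 / 0.1845 = 1.7588
1.7588 × 38 = 66.83 → 67 items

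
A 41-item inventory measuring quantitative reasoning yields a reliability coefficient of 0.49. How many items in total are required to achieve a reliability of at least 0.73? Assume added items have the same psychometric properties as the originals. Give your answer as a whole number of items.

116

Rearranging the Spearman-Brown formula for n,
n = r_target (1 − r_old) / [ r_old (1 − r_target) ]
n = [0.73 × 0.51] / [0.49 × 0.27]
  = 0.3723 / 0.1323 = 2.8141
So the test needs 2.8141 × 41 ≈ 115.38 items; rounding up, 116.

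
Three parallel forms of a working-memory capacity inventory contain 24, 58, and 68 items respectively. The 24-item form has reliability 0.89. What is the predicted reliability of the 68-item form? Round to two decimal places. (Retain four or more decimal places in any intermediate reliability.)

Only the ratio of lengths matters: n = 68/24 = 2.8333
r_{68} = n·r / (1 + (n − 1)·r) = 2.5216 / 2.6316 ≈ 0.9582

0.96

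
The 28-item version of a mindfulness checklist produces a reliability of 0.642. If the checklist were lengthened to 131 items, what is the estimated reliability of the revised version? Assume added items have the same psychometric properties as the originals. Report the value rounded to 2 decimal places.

0.89

Length ratio n = 131/28 = 4.6786
Apply the Spearman-Brown prophecy formula, r' = nr / [1 + (n − 1)r]:
r_new = (4.6786 × 0.642) / (1 + (4.6786 − 1) × 0.642)
     = 3.0037 / 3.3617 = 0.8935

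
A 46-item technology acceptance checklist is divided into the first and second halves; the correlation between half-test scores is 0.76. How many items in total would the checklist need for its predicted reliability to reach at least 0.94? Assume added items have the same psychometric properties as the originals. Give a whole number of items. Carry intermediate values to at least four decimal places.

Corrected full-test reliability: r_full = 2 × 0.76 / (1 + 0.76) ≈ 0.8636
n = r_tgt(1 − r_full) / [r_full(1 − r_tgt)] = 0.94 × 0.1364 / (0.8636 × 0.06) ≈ 2.4744
Required items = 2.4744 × 46 = 113.82, so 114 items.

114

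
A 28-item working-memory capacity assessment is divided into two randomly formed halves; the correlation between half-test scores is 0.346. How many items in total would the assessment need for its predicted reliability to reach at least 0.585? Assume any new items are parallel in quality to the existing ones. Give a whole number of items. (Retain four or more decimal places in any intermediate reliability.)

38

Corrected full-test reliability: r_full = 2 × 0.346 / (1 + 0.346) ≈ 0.5141
n = r_tgt(1 − r_full) / [r_full(1 − r_tgt)] = 0.585 × 0.4859 / (0.5141 × 0.415) ≈ 1.3323
Required items = 1.3323 × 28 = 37.30, so 38 items.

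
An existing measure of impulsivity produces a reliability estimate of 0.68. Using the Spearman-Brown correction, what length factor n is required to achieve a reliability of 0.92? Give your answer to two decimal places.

5.41

Invert Spearman-Brown to solve for n:
n = r*(1 − r) / [ r (1 − r*) ]
n = 0.92 × (1 − 0.68) / [ 0.68 × (1 − 0.92) ]
  = 0.2944 / 0.0544 = 5.4118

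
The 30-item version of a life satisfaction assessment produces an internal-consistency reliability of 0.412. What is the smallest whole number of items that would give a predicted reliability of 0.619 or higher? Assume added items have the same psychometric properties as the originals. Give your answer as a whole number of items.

70

Invert Spearman-Brown to solve for n:
n = r*(1 − r) / [ r (1 − r*) ]
n = [0.619 × 0.588] / [0.412 × 0.381]
n = 0.363972 / 0.156972 ≈ 2.3187
Items needed = n × 30 = 2.3187 × 30 ≈ 69.56 → round up to 70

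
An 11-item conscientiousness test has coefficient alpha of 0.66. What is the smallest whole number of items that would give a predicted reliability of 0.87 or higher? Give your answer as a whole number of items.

38

n = 0.87 × (1 − 0.66) / [ 0.66 × (1 − 0.87) ]
n = 0.2958 / 0.0858 ≈ 3.4476
So the test needs 3.4476 × 11 ≈ 37.92 items; rounding up, 38.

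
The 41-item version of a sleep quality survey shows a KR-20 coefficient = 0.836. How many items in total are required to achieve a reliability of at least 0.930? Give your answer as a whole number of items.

107

n = [0.930 × 0.164] / [0.836 × 0.070]
n = 0.152520 / 0.058520 ≈ 2.6063
2.6063 × 41 = 106.86 → 107 items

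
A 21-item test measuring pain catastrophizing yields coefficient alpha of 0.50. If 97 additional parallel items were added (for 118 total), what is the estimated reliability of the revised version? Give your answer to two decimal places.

0.85

The new length is 118/21 = 5.619 times the old.
Apply the Spearman-Brown prophecy formula, r' = nr / [1 + (n − 1)r]:
r_new = (5.619 × 0.50) / (1 + (5.619 − 1) × 0.50)
r_new = 2.8095 / 3.3095 ≈ 0.8489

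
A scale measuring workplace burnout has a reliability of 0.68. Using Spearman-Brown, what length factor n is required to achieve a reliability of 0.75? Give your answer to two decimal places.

1.41

Invert Spearman-Brown to solve for n:
n = r*(1 − r) / [ r (1 − r*) ]
n = 0.75 × (1 − 0.68) / [ 0.68 × (1 − 0.75) ]
  = 0.2400 / 0.1700 = 1.4118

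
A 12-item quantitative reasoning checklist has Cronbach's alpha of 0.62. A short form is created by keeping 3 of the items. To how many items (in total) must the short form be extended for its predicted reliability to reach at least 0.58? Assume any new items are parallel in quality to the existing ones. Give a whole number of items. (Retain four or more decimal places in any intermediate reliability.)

Short-form reliability: n = 3/12 = 0.2500; r_3 = n·r/(1+(n−1)r) ≈ 0.2897
Length factor from the short form to reach 0.58: n' = 0.58(1 − 0.2897) / [0.2897(1 − 0.58)] ≈ 3.3859
Total items = 3.3859 × 3 = 10.16, rounded up to 11.

11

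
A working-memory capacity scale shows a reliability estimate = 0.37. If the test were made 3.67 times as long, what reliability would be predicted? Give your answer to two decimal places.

By Spearman-Brown, r_new = n r / (1 + (n − 1) r).
r_new = (3.67 × 0.37) / (1 + (3.67 − 1) × 0.37)
     = 1.3579 / 1.9879 = 0.6831

0.68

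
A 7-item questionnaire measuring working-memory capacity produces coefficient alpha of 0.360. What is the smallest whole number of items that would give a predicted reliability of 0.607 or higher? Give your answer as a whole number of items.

n = 0.607(1 − 0.360) / [0.360(1 − 0.607)]
n = 0.388480 / 0.141480 ≈ 2.7458
So the test needs 2.7458 × 7 ≈ 19.22 items; rounding up, 20.

20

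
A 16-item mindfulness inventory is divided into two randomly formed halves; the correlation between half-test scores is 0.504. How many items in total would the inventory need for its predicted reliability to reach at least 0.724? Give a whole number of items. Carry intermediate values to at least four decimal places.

Corrected full-test reliability: r_full = 2 × 0.504 / (1 + 0.504) ≈ 0.6702
Solve Spearman-Brown for n: n = 0.724(1 − 0.6702) / [0.6702(1 − 0.724)] = 1.2908
Required items = 1.2908 × 16 = 20.65, so 21 items.

21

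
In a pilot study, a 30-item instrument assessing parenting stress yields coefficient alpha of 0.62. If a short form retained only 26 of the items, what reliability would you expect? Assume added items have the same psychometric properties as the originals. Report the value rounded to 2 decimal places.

The new length is 26/30 = 0.8667 times the old.
By Spearman-Brown, r_new = n r / (1 + (n − 1) r).
r_new = (0.8667 × 0.62) / (1 + (0.8667 − 1) × 0.62)
     = 0.5374 / 0.9174 = 0.5858

0.59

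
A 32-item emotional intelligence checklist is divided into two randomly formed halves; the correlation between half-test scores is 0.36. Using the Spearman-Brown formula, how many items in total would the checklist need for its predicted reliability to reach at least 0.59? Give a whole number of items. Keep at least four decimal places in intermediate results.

41

Corrected full-test reliability: r_full = 2 × 0.36 / (1 + 0.36) ≈ 0.5294
Solve Spearman-Brown for n: n = 0.59(1 − 0.5294) / [0.5294(1 − 0.59)] = 1.2792
Items = 1.2792 × 32 ≈ 40.93 → 41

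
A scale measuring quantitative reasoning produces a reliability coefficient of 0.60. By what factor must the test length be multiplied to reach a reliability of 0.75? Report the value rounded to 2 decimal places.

2.00

Rearranging the Spearman-Brown formula for n,
n = r*(1 − r) / [ r (1 − r*) ]
n = [0.75 × 0.40] / [0.60 × 0.25]
  = 0.3000 / 0.1500 = 2.0000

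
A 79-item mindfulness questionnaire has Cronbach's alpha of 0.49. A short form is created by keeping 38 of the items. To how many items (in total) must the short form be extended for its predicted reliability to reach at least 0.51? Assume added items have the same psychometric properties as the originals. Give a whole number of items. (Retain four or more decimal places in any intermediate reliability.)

86

First, r for the 38-item form: n = 38/79 = 0.4810, so r_38 = 0.4810·0.49/(1 + (0.4810 − 1)·0.49) = 0.3161
Length factor from the short form to reach 0.51: n' = 0.51(1 − 0.3161) / [0.3161(1 − 0.51)] ≈ 2.2519
Total items = 2.2519 × 38 = 85.57, rounded up to 86.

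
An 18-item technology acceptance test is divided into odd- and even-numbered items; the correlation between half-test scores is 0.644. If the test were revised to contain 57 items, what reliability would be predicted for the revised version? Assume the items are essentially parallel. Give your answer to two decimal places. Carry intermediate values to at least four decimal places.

0.92

First correct the split-half correlation to full-test reliability: r_full = 2 × 0.644 / (1 + 0.644) ≈ 0.7835
Then adjust to 57 items: n = 57/18 = 3.1667
r_new = n·r_full / (1 + (n − 1)·r_full) = 2.4811 / 2.6976 ≈ 0.9197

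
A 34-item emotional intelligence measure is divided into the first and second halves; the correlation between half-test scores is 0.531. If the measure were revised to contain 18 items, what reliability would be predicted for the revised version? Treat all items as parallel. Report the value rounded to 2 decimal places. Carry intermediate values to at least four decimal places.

Spearman-Brown correction (n = 2): r_full = 2·0.531/(1 + 0.531) = 0.6937
Then adjust to 18 items: n = 18/34 = 0.5294
r_new = n·r_full / (1 + (n − 1)·r_full) = 0.3672 / 0.6735 ≈ 0.5452

0.55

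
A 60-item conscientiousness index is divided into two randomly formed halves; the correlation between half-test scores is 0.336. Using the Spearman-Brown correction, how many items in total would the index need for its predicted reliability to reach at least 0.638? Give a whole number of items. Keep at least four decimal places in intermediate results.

105

Corrected full-test reliability: r_full = 2 × 0.336 / (1 + 0.336) ≈ 0.5030
n = r_tgt(1 − r_full) / [r_full(1 − r_tgt)] = 0.638 × 0.4970 / (0.5030 × 0.362) ≈ 1.7414
Required items = 1.7414 × 60 = 104.48, so 105 items.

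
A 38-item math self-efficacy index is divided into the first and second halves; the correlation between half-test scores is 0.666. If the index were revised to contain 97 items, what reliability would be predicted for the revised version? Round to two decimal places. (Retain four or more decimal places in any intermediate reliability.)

0.91

Spearman-Brown correction (n = 2): r_full = 2·0.666/(1 + 0.666) = 0.7995
Length factor from 38 to 97 items: n = 97/38 = 2.5526
r_new = n·r_full / (1 + (n − 1)·r_full) = 2.0408 / 2.2413 ≈ 0.9105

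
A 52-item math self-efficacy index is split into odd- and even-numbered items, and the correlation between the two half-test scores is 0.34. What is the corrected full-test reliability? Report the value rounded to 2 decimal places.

Each half is half the length of the full test, so the full test is n = 2 times a half.
r_full = 2r_hh / (1 + r_hh) = 2 × 0.34 / (1 + 0.34)
       = 0.6800 / 1.3400 = 0.5075

0.51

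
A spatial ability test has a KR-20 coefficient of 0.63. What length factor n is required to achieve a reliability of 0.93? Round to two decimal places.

7.80

Spearman-Brown solved for the length factor n:
n = r_target (1 − r_old) / [ r_old (1 − r_target) ]
n = 0.93 × (1 − 0.63) / [ 0.63 × (1 − 0.93) ]
n = 0.3441 / 0.0441 ≈ 7.8027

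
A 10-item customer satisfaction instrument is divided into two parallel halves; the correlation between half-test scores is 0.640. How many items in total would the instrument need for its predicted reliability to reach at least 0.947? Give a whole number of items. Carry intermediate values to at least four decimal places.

51

r_full = 2(0.640)/(1 + 0.640) = 0.7805
n = r_tgt(1 − r_full) / [r_full(1 − r_tgt)] = 0.947 × 0.2195 / (0.7805 × 0.053) ≈ 5.0250
Items = 5.0250 × 10 ≈ 50.25 → 51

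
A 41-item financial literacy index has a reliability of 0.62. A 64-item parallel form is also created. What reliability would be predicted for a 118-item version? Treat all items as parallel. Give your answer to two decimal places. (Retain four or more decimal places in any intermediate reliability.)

0.82

The 64-item form is not needed; work directly from the 41-item form with n = 118/41 = 2.8780.
r_{118} = n·r / (1 + (n − 1)·r) = 1.7844 / 2.1644 ≈ 0.8244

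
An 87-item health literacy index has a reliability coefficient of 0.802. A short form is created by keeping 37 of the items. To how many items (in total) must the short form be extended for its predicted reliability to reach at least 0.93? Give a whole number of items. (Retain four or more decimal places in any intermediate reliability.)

First, r for the 37-item form: n = 37/87 = 0.4253, so r_37 = 0.4253·0.802/(1 + (0.4253 − 1)·0.802) = 0.6327
Then solve for n' with r_old = 0.6327, r_target = 0.93: n' = 0.93(1 − 0.6327)/[0.6327(1 − 0.93)] = 7.7127
Total items = 7.7127 × 37 = 285.37, rounded up to 286.

286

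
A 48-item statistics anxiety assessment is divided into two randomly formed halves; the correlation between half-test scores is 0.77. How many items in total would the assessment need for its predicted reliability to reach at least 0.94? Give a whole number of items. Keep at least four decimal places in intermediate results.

113

r_full = 2(0.77)/(1 + 0.77) = 0.8701
n = r_tgt(1 − r_full) / [r_full(1 − r_tgt)] = 0.94 × 0.1299 / (0.8701 × 0.06) ≈ 2.3389
Required items = 2.3389 × 48 = 112.27, so 113 items.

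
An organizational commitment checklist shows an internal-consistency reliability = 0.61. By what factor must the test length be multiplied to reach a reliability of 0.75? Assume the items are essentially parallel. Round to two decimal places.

1.92

Rearranging the Spearman-Brown formula for n,
n = r*(1 − r) / [ r (1 − r*) ]
n = 0.75 × (1 − 0.61) / [ 0.61 × (1 − 0.75) ]
  = 0.2925 / 0.1525 = 1.9180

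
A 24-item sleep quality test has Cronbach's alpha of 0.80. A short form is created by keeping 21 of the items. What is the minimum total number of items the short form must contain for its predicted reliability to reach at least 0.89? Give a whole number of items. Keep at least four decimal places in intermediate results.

49

Short-form reliability: n = 21/24 = 0.8750; r_21 = n·r/(1+(n−1)r) ≈ 0.7778
Length factor from the short form to reach 0.89: n' = 0.89(1 − 0.7778) / [0.7778(1 − 0.89)] ≈ 2.3114
Total items = 2.3114 × 21 = 48.54, rounded up to 49.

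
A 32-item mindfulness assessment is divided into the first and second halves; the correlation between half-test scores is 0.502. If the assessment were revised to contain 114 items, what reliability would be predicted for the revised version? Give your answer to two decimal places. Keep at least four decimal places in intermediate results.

First correct the split-half correlation to full-test reliability: r_full = 2 × 0.502 / (1 + 0.502) ≈ 0.6684
Length factor from 32 to 114 items: n = 114/32 = 3.5625
r_new = n·r_full / (1 + (n − 1)·r_full) = 2.3812 / 2.7128 ≈ 0.8778

0.88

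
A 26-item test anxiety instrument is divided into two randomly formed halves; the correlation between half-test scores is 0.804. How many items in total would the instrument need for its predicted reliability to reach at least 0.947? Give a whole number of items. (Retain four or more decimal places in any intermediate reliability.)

r_full = 2(0.804)/(1 + 0.804) = 0.8914
Solve Spearman-Brown for n: n = 0.947(1 − 0.8914) / [0.8914(1 − 0.947)] = 2.1769
Required items = 2.1769 × 26 = 56.60, so 57 items.

57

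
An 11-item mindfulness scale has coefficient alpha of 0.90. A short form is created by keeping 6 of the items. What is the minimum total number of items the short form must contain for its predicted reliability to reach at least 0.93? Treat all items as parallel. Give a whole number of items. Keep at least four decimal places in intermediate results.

Short-form reliability: n = 6/11 = 0.5455; r_6 = n·r/(1+(n−1)r) ≈ 0.8308
Length factor from the short form to reach 0.93: n' = 0.93(1 − 0.8308) / [0.8308(1 − 0.93)] ≈ 2.7058
Total items = 2.7058 × 6 = 16.23, rounded up to 17.

17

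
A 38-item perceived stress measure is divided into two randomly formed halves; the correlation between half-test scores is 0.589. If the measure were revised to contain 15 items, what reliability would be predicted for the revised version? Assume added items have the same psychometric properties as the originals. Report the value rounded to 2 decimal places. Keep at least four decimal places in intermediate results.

Spearman-Brown correction (n = 2): r_full = 2·0.589/(1 + 0.589) = 0.7413
Then adjust to 15 items: n = 15/38 = 0.3947
r_new = n·r_full / (1 + (n − 1)·r_full) = 0.2926 / 0.5513 ≈ 0.5307

0.53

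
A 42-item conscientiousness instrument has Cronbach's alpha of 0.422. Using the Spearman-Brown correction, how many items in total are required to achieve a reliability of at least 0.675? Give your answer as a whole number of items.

120

Invert Spearman-Brown to solve for n:
n = r*(1 − r) / [ r (1 − r*) ]
n = 0.675(1 − 0.422) / [0.422(1 − 0.675)]
n = 0.390150 / 0.137150 ≈ 2.8447
2.8447 × 42 = 119.48 → 120 items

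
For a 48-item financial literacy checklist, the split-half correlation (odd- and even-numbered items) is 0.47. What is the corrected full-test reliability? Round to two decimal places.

Each half is half the length of the full test, so the full test is n = 2 times a half.
r_full = 2r_hh / (1 + r_hh) = 2 × 0.47 / (1 + 0.47)
       = 0.9400 / 1.4700 = 0.6395

0.64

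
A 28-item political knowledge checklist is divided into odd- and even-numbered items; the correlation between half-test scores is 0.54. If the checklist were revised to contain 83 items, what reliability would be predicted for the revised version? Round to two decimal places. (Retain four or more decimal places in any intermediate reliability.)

0.87

Full-test reliability from the split-half r: r_full = 2(0.54)/(1 + 0.54) = 0.7013
Length factor from 28 to 83 items: n = 83/28 = 2.9643
r_new = n·r_full / (1 + (n − 1)·r_full) = 2.0789 / 2.3776 ≈ 0.8744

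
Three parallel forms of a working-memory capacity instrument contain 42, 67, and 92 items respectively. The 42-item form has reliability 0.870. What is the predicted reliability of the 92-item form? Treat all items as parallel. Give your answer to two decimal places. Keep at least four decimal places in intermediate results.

The 67-item form is not needed; work directly from the 42-item form with n = 92/42 = 2.1905.
r_{92} = n·r / (1 + (n − 1)·r) = 1.9057 / 2.0357 ≈ 0.9361

0.94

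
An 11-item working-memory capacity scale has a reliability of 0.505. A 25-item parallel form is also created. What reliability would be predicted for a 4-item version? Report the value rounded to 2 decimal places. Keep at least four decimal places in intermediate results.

0.27

The 25-item form is not needed; work directly from the 11-item form with n = 4/11 = 0.3636.
r_{4} = n·r / (1 + (n − 1)·r) = 0.1836 / 0.6786 ≈ 0.2706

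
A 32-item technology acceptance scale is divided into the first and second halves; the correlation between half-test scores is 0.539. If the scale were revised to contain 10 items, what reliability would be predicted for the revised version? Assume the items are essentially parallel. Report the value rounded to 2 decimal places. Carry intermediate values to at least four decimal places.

0.42

First correct the split-half correlation to full-test reliability: r_full = 2 × 0.539 / (1 + 0.539) ≈ 0.7005
Then adjust to 10 items: n = 10/32 = 0.3125
r_new = n·r_full / (1 + (n − 1)·r_full) = 0.2189 / 0.5184 ≈ 0.4223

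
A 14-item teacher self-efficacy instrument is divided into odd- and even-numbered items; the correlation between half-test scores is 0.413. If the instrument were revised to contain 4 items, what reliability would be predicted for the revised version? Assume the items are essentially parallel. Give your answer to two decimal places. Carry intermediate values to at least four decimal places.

First correct the split-half correlation to full-test reliability: r_full = 2 × 0.413 / (1 + 0.413) ≈ 0.5846
Then adjust to 4 items: n = 4/14 = 0.2857
r_new = n·r_full / (1 + (n − 1)·r_full) = 0.1670 / 0.5824 ≈ 0.2867

0.29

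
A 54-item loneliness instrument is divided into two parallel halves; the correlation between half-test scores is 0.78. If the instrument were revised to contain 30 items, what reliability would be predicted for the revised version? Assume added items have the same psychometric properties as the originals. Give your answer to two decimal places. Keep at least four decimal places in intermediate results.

Full-test reliability from the split-half r: r_full = 2(0.78)/(1 + 0.78) = 0.8764
Then adjust to 30 items: n = 30/54 = 0.5556
r_new = n·r_full / (1 + (n − 1)·r_full) = 0.4869 / 0.6105 ≈ 0.7975

0.80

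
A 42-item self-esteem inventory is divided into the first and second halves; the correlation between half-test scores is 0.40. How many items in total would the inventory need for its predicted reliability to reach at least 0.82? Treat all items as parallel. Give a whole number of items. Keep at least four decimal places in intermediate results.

144

Corrected full-test reliability: r_full = 2 × 0.40 / (1 + 0.40) ≈ 0.5714
n = r_tgt(1 − r_full) / [r_full(1 − r_tgt)] = 0.82 × 0.4286 / (0.5714 × 0.18) ≈ 3.4171
Items = 3.4171 × 42 ≈ 143.52 → 144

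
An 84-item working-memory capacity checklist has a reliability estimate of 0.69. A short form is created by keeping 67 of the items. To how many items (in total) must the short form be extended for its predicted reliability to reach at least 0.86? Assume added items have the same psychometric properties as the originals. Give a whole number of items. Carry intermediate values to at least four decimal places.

232

First, r for the 67-item form: n = 67/84 = 0.7976, so r_67 = 0.7976·0.69/(1 + (0.7976 − 1)·0.69) = 0.6397
Length factor from the short form to reach 0.86: n' = 0.86(1 − 0.6397) / [0.6397(1 − 0.86)] ≈ 3.4599
Items = 3.4599 × 67 ≈ 231.81 → 232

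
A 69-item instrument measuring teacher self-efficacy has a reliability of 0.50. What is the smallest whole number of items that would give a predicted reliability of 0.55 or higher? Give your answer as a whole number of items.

Invert Spearman-Brown to solve for n:
n = r_target (1 − r_old) / [ r_old (1 − r_target) ]
n = 0.55(1 − 0.50) / [0.50(1 − 0.55)]
  = 0.2750 / 0.2250 = 1.2222
So the test needs 1.2222 × 69 ≈ 84.33 items; rounding up, 85.

85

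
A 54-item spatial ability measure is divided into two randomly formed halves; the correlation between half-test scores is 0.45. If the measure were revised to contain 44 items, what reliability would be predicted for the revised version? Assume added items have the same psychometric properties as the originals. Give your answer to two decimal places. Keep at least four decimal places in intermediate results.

First correct the split-half correlation to full-test reliability: r_full = 2 × 0.45 / (1 + 0.45) ≈ 0.6207
Then adjust to 44 items: n = 44/54 = 0.8148
r_new = n·r_full / (1 + (n − 1)·r_full) = 0.5057 / 0.8850 ≈ 0.5714

0.57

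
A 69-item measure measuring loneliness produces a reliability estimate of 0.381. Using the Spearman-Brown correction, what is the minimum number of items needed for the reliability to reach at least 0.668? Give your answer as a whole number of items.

Invert Spearman-Brown to solve for n:
n = r_target (1 − r_old) / [ r_old (1 − r_target) ]
n = 0.668(1 − 0.381) / [0.381(1 − 0.668)]
  = 0.413492 / 0.126492 = 3.2689
3.2689 × 69 = 225.55 → 226 items

226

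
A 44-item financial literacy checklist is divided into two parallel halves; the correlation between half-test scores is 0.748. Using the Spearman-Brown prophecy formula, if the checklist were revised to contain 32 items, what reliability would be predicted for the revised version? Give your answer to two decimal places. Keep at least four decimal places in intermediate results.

0.81

Full-test reliability from the split-half r: r_full = 2(0.748)/(1 + 0.748) = 0.8558
Length factor from 44 to 32 items: n = 32/44 = 0.7273
r_new = n·r_full / (1 + (n − 1)·r_full) = 0.6224 / 0.7666 ≈ 0.8119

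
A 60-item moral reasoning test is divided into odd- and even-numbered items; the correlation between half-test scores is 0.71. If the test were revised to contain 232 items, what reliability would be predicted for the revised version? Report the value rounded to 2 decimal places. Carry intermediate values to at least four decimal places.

Spearman-Brown correction (n = 2): r_full = 2·0.71/(1 + 0.71) = 0.8304
Then adjust to 232 items: n = 232/60 = 3.8667
r_new = n·r_full / (1 + (n − 1)·r_full) = 3.2109 / 3.3805 ≈ 0.9498

0.95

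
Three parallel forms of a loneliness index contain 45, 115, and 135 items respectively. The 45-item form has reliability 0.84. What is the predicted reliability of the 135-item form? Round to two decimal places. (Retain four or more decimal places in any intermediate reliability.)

0.94

The 115-item form is not needed; work directly from the 45-item form with n = 135/45 = 3.0000.
r_{135} = n·r / (1 + (n − 1)·r) = 2.5200 / 2.6800 ≈ 0.9403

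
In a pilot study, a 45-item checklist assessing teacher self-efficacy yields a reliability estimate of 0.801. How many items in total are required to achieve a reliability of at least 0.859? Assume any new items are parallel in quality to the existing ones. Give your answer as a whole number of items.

Invert Spearman-Brown to solve for n:
n = r*(1 − r) / [ r (1 − r*) ]
n = [0.859 × 0.199] / [0.801 × 0.141]
n = 0.170941 / 0.112941 ≈ 1.5135
So the test needs 1.5135 × 45 ≈ 68.11 items; rounding up, 69.

69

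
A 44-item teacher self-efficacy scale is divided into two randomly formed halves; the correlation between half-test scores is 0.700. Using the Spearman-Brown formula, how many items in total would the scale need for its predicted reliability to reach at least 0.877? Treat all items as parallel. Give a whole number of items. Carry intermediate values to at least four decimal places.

68

r_full = 2(0.700)/(1 + 0.700) = 0.8235
Solve Spearman-Brown for n: n = 0.877(1 − 0.8235) / [0.8235(1 − 0.877)] = 1.5282
Items = 1.5282 × 44 ≈ 67.24 → 68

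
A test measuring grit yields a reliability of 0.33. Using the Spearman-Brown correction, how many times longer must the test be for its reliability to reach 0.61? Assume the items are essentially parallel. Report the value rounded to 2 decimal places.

n = 0.61(1 − 0.33) / [0.33(1 − 0.61)]
  = 0.4087 / 0.1287 = 3.1756

3.18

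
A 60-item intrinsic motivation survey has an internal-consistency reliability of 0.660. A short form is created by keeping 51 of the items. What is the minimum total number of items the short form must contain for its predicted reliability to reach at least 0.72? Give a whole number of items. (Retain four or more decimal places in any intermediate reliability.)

80

Short-form reliability: n = 51/60 = 0.8500; r_51 = n·r/(1+(n−1)r) ≈ 0.6226
Then solve for n' with r_old = 0.6226, r_target = 0.72: n' = 0.72(1 − 0.6226)/[0.6226(1 − 0.72)] = 1.5587
Items = 1.5587 × 51 ≈ 79.49 → 80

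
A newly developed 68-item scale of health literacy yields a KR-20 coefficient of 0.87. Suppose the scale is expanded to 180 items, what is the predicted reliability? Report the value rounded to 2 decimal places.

n = 180/68 = 2.6471
Apply the Spearman-Brown prophecy formula, r' = nr / [1 + (n − 1)r]:
r_new = (2.6471 × 0.87) / (1 + (2.6471 − 1) × 0.87)
     = 2.3030 / 2.4330 = 0.9466

0.95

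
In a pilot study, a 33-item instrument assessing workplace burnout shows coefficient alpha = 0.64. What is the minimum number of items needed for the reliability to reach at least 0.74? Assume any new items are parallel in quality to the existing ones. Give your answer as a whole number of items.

n = [0.74 × 0.36] / [0.64 × 0.26]
n = 0.2664 / 0.1664 ≈ 1.6010
1.6010 × 33 = 52.83 → 53 items

53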